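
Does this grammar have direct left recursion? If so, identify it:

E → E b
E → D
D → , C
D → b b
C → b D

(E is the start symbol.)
Yes, E is left-recursive

Direct left recursion occurs when N → N α for some non-terminal N (the right-hand side begins with the left-hand side itself).

E → E b: LEFT RECURSIVE (starts with E)
E → D: starts with D
D → , C: starts with ','
D → b b: starts with b
C → b D: starts with b

The grammar has direct left recursion on: E.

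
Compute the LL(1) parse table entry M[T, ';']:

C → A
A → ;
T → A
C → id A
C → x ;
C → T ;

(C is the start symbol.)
T → A

To find M[T, ';'], we find productions for T where ';' is in the predict set (PREDICT(N → α) = (FIRST(α) \ {ε}) ∪ (FOLLOW(N) if α ⇒* ε)).

Relevant sets:
  FIRST(A) = { ';' }

T → A: PREDICT = { ';' }
  ';' is in predict set, so this production goes in M[T, ';']

M[T, ';'] = T → A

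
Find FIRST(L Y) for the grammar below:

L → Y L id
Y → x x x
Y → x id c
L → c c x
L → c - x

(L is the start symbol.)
FIRST sets of the non-terminals involved (from the grammar, by fixed-point iteration):
  FIRST(L) = { 'c', 'x' }

To compute FIRST(L Y), process the symbols left to right:
Symbol L is a non-terminal. Add FIRST(L) \ {ε} = { 'c', 'x' }
L is not nullable (ε ∉ FIRST(L)), so stop here.
FIRST(L Y) = { 'c', 'x' }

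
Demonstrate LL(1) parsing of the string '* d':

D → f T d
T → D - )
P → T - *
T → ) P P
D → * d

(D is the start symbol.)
LL(1) parsing maintains a stack (initially the start symbol over $) and the input. At each step: if the stack top is a terminal, match it against the current input token; if it is a non-terminal N, replace it with the RHS of M[N, lookahead] (the unique production whose predict set contains the lookahead).

Stack is shown with the top on the left.

Stack  Input  Action
--------------------
D $    * d $  output D → * d
* d $  * d $  match '*'
d $    d $    match 'd'
$      $      accept

The string is accepted.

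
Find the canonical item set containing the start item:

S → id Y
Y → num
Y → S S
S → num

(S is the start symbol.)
{ [S → . id Y], [S → . num], [S' → . S] }

First, augment the grammar with S' → S
I₀ = CLOSURE({ [S' → . S] }):
  [S' → . S] has the dot before S: add [S → . id Y], [S → . num]
No further items can be added.

I₀ = { [S → . id Y], [S → . num], [S' → . S] }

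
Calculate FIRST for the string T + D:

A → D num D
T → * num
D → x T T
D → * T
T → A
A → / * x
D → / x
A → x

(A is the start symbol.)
{ '*', '/', 'x' }

FIRST sets of the non-terminals involved (from the grammar, by fixed-point iteration):
  FIRST(T) = { '*', '/', 'x' }

To compute FIRST(T + D), process the symbols left to right:
Symbol T is a non-terminal. Add FIRST(T) \ {ε} = { '*', '/', 'x' }
T is not nullable (ε ∉ FIRST(T)), so stop here.
FIRST(T + D) = { '*', '/', 'x' }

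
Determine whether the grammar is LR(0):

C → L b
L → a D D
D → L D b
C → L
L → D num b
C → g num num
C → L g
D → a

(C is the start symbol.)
No. Shift-reduce conflict between [C → L .] and [C → L . b]

Augment with C' → C and build the canonical LR(0) collection (I0 = CLOSURE({[C' → . C]}), then GOTO on every symbol after a dot until no new states appear). It has 17 states:
  I0: { [C → . L b], [C → . L g], [C → . L], [C → . g num num], [C' → . C], [D → . L D b], [D → . a], [L → . D num b], [L → . a D D] }  — shift
  I1: { [C' → C .] }  — accept
  I2: { [L → D . num b] }  — shift
  I3: { [C → L . b], [C → L . g], [C → L .], [D → . L D b], [D → . a], [D → L . D b], [L → . D num b], [L → . a D D] }  — shift, reduce
  I4: { [D → . L D b], [D → . a], [D → a .], [L → . D num b], [L → . a D D], [L → a . D D] }  — shift, reduce
  I5: { [C → g . num num] }  — shift
  I6: { [C → g num . num] }  — shift
  I7: { [C → g num num .] }  — reduce
  I8: { [D → . L D b], [D → . a], [L → . D num b], [L → . a D D], [L → D . num b], [L → a D . D] }  — shift
  I9: { [D → . L D b], [D → . a], [D → L . D b], [L → . D num b], [L → . a D D] }  — shift
  I10: { [D → L D . b], [L → D . num b] }  — shift
  I11: { [D → L D b .] }  — reduce
  I12: { [L → D num . b] }  — shift
  I13: { [L → D num b .] }  — reduce
  I14: { [L → D . num b], [L → a D D .] }  — shift, reduce
  I15: { [C → L b .] }  — reduce
  I16: { [C → L g .] }  — reduce

Conflict in state I3:
  Shift-reduce conflict between [C → L .] and [C → L . b]
So the grammar is NOT LR(0).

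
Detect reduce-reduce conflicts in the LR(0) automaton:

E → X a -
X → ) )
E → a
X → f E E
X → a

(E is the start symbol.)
Yes — I4: [E → a .] vs [X → a .]

Augment with E' → E and build the canonical LR(0) collection (I0 = CLOSURE({[E' → . E]}), then GOTO on every symbol after a dot until no new states appear). It has 11 states:
  I0: { [E → . X a -], [E → . a], [E' → . E], [X → . ) )], [X → . a], [X → . f E E] }  — shift
  I1: { [X → ) . )] }  — shift
  I2: { [E' → E .] }  — accept
  I3: { [E → X . a -] }  — shift
  I4: { [E → a .], [X → a .] }  — 2 reduces
  I5: { [E → . X a -], [E → . a], [X → . ) )], [X → . a], [X → . f E E], [X → f . E E] }  — shift
  I6: { [E → . X a -], [E → . a], [X → . ) )], [X → . a], [X → . f E E], [X → f E . E] }  — shift
  I7: { [X → f E E .] }  — reduce
  I8: { [E → X a . -] }  — shift
  I9: { [E → X a - .] }  — reduce
  I10: { [X → ) ) .] }  — reduce

I4 contains complete items [E → a .], [X → a .] — reduce-reduce conflict.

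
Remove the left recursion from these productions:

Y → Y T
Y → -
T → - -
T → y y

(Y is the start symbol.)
Y is directly left-recursive. The standard transformation for
  A → A α₁ | ... | A α_m | β₁ | ... | β_n
is
  A  → β₁ A' | ... | β_n A'
  A' → α₁ A' | ... | α_m A' | ε

Y → - becomes Y → - Y'
Y → Y T becomes Y' → T Y'
Add Y' → ε

Productions for other non-terminals are unchanged:
  T → - -
  T → y y

Resulting grammar:
Y → - Y'
Y' → T Y'
Y' → ε
T → - -
T → y y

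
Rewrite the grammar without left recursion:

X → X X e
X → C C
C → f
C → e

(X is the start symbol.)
X → C C X'
X' → X e X'
X' → ε
C → f
C → e

X is directly left-recursive. The standard transformation for
  A → A α₁ | ... | A α_m | β₁ | ... | β_n
is
  A  → β₁ A' | ... | β_n A'
  A' → α₁ A' | ... | α_m A' | ε

X → C C becomes X → C C X'
X → X X e becomes X' → X e X'
Add X' → ε

Productions for other non-terminals are unchanged:
  C → f
  C → e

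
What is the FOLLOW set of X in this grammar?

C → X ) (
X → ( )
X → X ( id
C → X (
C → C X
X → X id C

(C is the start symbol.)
{ $, '(', ')', 'id' }

To compute FOLLOW(X), find every occurrence of X on a right-hand side N → α X β: add FIRST(β) \ {ε}, and if β is empty or nullable also add FOLLOW(N). Iterate to a fixed point.

In C → X ) (: X is followed by ')' '(', add FIRST(')' '(') \ {ε} = { ')' }
In X → X ( id: X is followed by '(' id, add FIRST('(' id) \ {ε} = { '(' }
In C → X (: X is followed by '(', add FIRST('(') \ {ε} = { '(' }
In C → C X: X is at the end, add FOLLOW(C)
In X → X id C: X is followed by id C, add FIRST(id C) \ {ε} = { 'id' }

The FOLLOW sets referred to above (computed the same way, to a fixed point):
  FOLLOW(C) = { $, '(', ')', 'id' }

Taking the union: FOLLOW(X) = { $, '(', ')', 'id' }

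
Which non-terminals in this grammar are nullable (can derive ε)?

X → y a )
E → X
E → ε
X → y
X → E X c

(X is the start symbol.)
ε-productions: E → ε
So E is immediately nullable.
No further non-terminal can be added: every production for the remaining non-terminals contains a terminal or a non-nullable non-terminal.
Nullable = { 'E' }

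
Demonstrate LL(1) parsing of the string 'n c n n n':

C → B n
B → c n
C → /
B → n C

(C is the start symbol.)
LL(1) parsing maintains a stack (initially the start symbol over $) and the input. At each step: if the stack top is a terminal, match it against the current input token; if it is a non-terminal N, replace it with the RHS of M[N, lookahead] (the unique production whose predict set contains the lookahead).

Stack is shown with the top on the left.

Stack      Input        Action
------------------------------
C $        n c n n n $  output C → B n
B n $      n c n n n $  output B → n C
n C n $    n c n n n $  match 'n'
C n $      c n n n $    output C → B n
B n n $    c n n n $    output B → c n
c n n n $  c n n n $    match 'c'
n n n $    n n n $      match 'n'
n n $      n n $        match 'n'
n $        n $          match 'n'
$          $            accept

The string is accepted.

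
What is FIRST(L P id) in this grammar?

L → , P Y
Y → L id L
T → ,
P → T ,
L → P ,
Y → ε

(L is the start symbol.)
FIRST sets of the non-terminals involved (from the grammar, by fixed-point iteration):
  FIRST(L) = { ',' }

To compute FIRST(L P id), process the symbols left to right:
Symbol L is a non-terminal. Add FIRST(L) \ {ε} = { ',' }
L is not nullable (ε ∉ FIRST(L)), so stop here.
FIRST(L P id) = { ',' }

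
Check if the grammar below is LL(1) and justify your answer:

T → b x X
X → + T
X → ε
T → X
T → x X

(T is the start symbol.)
A grammar is LL(1) if for each non-terminal N with multiple productions, the predict sets of those productions are pairwise disjoint, where PREDICT(N → α) = (FIRST(α) \ {ε}) ∪ (FOLLOW(N) if α ⇒* ε).

Relevant sets:
  FIRST(X) = { '+', ε }
  FOLLOW(T) = { $ }
  FOLLOW(X) = { $ }

For T:
  PREDICT(T → b x X) = { 'b' }
  PREDICT(T → X) = { $, '+' }
  PREDICT(T → x X) = { 'x' }
For X:
  PREDICT(X → '+' T) = { '+' }
  PREDICT(X → ε) = { $ }

All predict sets are disjoint. The grammar IS LL(1).

Answer: Yes, the grammar is LL(1).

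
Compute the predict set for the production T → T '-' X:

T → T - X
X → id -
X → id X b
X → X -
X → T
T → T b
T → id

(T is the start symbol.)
PREDICT(T → T '-' X) = (FIRST(RHS) \ {ε}) ∪ (FOLLOW(T) if ε ∈ FIRST(RHS), i.e. RHS ⇒* ε)
FIRST(T) = { 'id' }
FIRST(T '-' X) = { 'id' }
ε ∉ FIRST(T '-' X), so FOLLOW(T) is not added.
PREDICT(T → T '-' X) = { 'id' }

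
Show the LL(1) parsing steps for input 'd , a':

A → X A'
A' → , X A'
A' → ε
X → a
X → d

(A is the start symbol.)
LL(1) parsing maintains a stack (initially the start symbol over $) and the input. At each step: if the stack top is a terminal, match it against the current input token; if it is a non-terminal N, replace it with the RHS of M[N, lookahead] (the unique production whose predict set contains the lookahead).

Stack is shown with the top on the left.

Stack     Input    Action
-------------------------
A $       d , a $  output A → X A'
X A' $    d , a $  output X → d
d A' $    d , a $  match 'd'
A' $      , a $    output A' → , X A'
, X A' $  , a $    match ','
X A' $    a $      output X → a
a A' $    a $      match 'a'
A' $      $        output A' → ε
$         $        accept

The string is accepted.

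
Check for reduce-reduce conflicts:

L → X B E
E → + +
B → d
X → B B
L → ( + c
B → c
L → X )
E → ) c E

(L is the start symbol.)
No reduce-reduce conflicts

A reduce-reduce conflict occurs when an LR(0) state has two complete items [A → α .] and [B → β .] — both call for a reduction, and with no lookahead the parser cannot choose between them.

Augment with L' → L and build the canonical LR(0) collection (I0 = CLOSURE({[L' → . L]}), then GOTO on every symbol after a dot until no new states appear). It has 18 states:
  I0: { [B → . c], [B → . d], [L → . ( + c], [L → . X )], [L → . X B E], [L' → . L], [X → . B B] }  — shift
  I1: { [L → ( . + c] }  — shift
  I2: { [B → . c], [B → . d], [X → B . B] }  — shift
  I3: { [L' → L .] }  — accept
  I4: { [B → . c], [B → . d], [L → X . )], [L → X . B E] }  — shift
  I5: { [B → c .] }  — reduce
  I6: { [B → d .] }  — reduce
  I7: { [L → X ) .] }  — reduce
  I8: { [E → . ) c E], [E → . + +], [L → X B . E] }  — shift
  I9: { [E → ) . c E] }  — shift
  I10: { [E → + . +] }  — shift
  I11: { [L → X B E .] }  — reduce
  I12: { [E → + + .] }  — reduce
  I13: { [E → ) c . E], [E → . ) c E], [E → . + +] }  — shift
  I14: { [E → ) c E .] }  — reduce
  I15: { [X → B B .] }  — reduce
  I16: { [L → ( + . c] }  — shift
  I17: { [L → ( + c .] }  — reduce

No state contains more than one complete item.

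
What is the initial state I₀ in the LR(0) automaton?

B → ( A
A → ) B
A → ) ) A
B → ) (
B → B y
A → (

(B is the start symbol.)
First, augment the grammar with B' → B
I₀ = CLOSURE({ [B' → . B] }):
  [B' → . B] has the dot before B: add [B → . ( A], [B → . ) (], [B → . B y]
No further items can be added.

I₀ = { [B → . ( A], [B → . ) (], [B → . B y], [B' → . B] }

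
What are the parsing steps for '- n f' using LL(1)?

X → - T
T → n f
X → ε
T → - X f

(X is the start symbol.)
LL(1) parsing maintains a stack (initially the start symbol over $) and the input. At each step: if the stack top is a terminal, match it against the current input token; if it is a non-terminal N, replace it with the RHS of M[N, lookahead] (the unique production whose predict set contains the lookahead).

Stack is shown with the top on the left.

Stack  Input    Action
----------------------
X $    - n f $  output X → - T
- T $  - n f $  match '-'
T $    n f $    output T → n f
n f $  n f $    match 'n'
f $    f $      match 'f'
$      $        accept

The string is accepted.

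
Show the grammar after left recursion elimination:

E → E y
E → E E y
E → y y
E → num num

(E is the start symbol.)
E → y y E'
E → num num E'
E' → y E'
E' → E y E'
E' → ε

E is directly left-recursive. The standard transformation for
  A → A α₁ | ... | A α_m | β₁ | ... | β_n
is
  A  → β₁ A' | ... | β_n A'
  A' → α₁ A' | ... | α_m A' | ε

E → y y becomes E → y y E'
E → num num becomes E → num num E'
E → E y becomes E' → y E'
E → E E y becomes E' → E y E'
Add E' → ε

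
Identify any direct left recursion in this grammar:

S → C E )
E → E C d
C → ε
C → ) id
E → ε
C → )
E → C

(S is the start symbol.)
Direct left recursion occurs when N → N α for some non-terminal N (the right-hand side begins with the left-hand side itself).

S → C E ): starts with C
E → E C d: LEFT RECURSIVE (starts with E)
C → ε: starts with ε
C → ) id: starts with ')'
E → ε: starts with ε
C → ): starts with ')'
E → C: starts with C

The grammar has direct left recursion on: E.

Answer: Yes, E is left-recursive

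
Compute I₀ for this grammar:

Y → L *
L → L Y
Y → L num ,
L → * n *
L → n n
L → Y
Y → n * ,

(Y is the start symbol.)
{ [L → . * n *], [L → . L Y], [L → . Y], [L → . n n], [Y → . L *], [Y → . L num ,], [Y → . n * ,], [Y' → . Y] }

First, augment the grammar with Y' → Y
I₀ = CLOSURE({ [Y' → . Y] }):
  [Y' → . Y] has the dot before Y: add [Y → . L *], [Y → . L num ,], [Y → . n * ,]
  [Y → . L *] has the dot before L: add [L → . L Y], [L → . * n *], [L → . n n], [L → . Y]
No further items can be added.

I₀ = { [L → . * n *], [L → . L Y], [L → . Y], [L → . n n], [Y → . L *], [Y → . L num ,], [Y → . n * ,], [Y' → . Y] }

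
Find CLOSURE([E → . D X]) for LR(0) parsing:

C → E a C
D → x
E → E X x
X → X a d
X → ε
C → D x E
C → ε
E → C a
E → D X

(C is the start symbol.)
{ [D → . x], [E → . D X] }

To compute CLOSURE, for each item [A → α.Bβ] where B is a non-terminal, add [B → .γ] for all productions B → γ; repeat for the newly added items until nothing changes.

Start with: [E → . D X]
  [E → . D X] has the dot before D: add [D → . x]
No further items can be added.

CLOSURE = { [D → . x], [E → . D X] }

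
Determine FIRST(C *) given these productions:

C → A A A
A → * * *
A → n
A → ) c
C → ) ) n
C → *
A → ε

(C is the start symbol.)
{ ')', '*', 'n' }

FIRST sets of the non-terminals involved (from the grammar, by fixed-point iteration):
  FIRST(C) = { ')', '*', 'n', ε }

To compute FIRST(C *), process the symbols left to right:
Symbol C is a non-terminal. Add FIRST(C) \ {ε} = { ')', '*', 'n' }
C is nullable (ε ∈ FIRST(C)), continue to the next symbol.
Symbol * is a terminal. Add '*' and stop.
FIRST(C *) = { ')', '*', 'n' }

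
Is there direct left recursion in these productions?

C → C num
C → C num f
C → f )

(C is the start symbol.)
Yes, C is left-recursive

Direct left recursion occurs when N → N α for some non-terminal N (the right-hand side begins with the left-hand side itself).

C → C num: LEFT RECURSIVE (starts with C)
C → C num f: LEFT RECURSIVE (starts with C)
C → f ): starts with f

The grammar has direct left recursion on: C.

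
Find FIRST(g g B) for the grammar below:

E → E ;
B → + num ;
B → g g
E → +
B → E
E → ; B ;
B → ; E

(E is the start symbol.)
{ 'g' }

To compute FIRST(g g B), process the symbols left to right:
Symbol g is a terminal. Add 'g' and stop.
FIRST(g g B) = { 'g' }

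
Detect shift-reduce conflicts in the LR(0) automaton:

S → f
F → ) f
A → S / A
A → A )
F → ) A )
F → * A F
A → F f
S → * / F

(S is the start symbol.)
Yes — I13: [A → S / A .] vs [A → A . )]; I16: [A → A ) .] vs [F → . ) A )]

Augment with S' → S and build the canonical LR(0) collection (I0 = CLOSURE({[S' → . S]}), then GOTO on every symbol after a dot until no new states appear). It has 21 states:
  I0: { [S → . * / F], [S → . f], [S' → . S] }  — shift
  I1: { [S → * . / F] }  — shift
  I2: { [S' → S .] }  — accept
  I3: { [S → f .] }  — reduce
  I4: { [F → . ) A )], [F → . ) f], [F → . * A F], [S → * / . F] }  — shift
  I5: { [A → . A )], [A → . F f], [A → . S / A], [F → ) . A )], [F → ) . f], [F → . ) A )], [F → . ) f], [F → . * A F], [S → . * / F], [S → . f] }  — shift
  I6: { [A → . A )], [A → . F f], [A → . S / A], [F → * . A F], [F → . ) A )], [F → . ) f], [F → . * A F], [S → . * / F], [S → . f] }  — shift
  I7: { [S → * / F .] }  — reduce
  I8: { [A → . A )], [A → . F f], [A → . S / A], [F → * . A F], [F → . ) A )], [F → . ) f], [F → . * A F], [S → * . / F], [S → . * / F], [S → . f] }  — shift
  I9: { [A → A . )], [F → * A . F], [F → . ) A )], [F → . ) f], [F → . * A F] }  — shift
  I10: { [A → F . f] }  — shift
  I11: { [A → S . / A] }  — shift
  I12: { [A → . A )], [A → . F f], [A → . S / A], [A → S / . A], [F → . ) A )], [F → . ) f], [F → . * A F], [S → . * / F], [S → . f] }  — shift
  I13: { [A → A . )], [A → S / A .] }  — shift, reduce
  I14: { [A → A ) .] }  — reduce
  I15: { [A → F f .] }  — reduce
  I16: { [A → . A )], [A → . F f], [A → . S / A], [A → A ) .], [F → ) . A )], [F → ) . f], [F → . ) A )], [F → . ) f], [F → . * A F], [S → . * / F], [S → . f] }  — shift, reduce
  I17: { [F → * A F .] }  — reduce
  I18: { [A → A . )], [F → ) A . )] }  — shift
  I19: { [F → ) f .], [S → f .] }  — 2 reduces
  I20: { [A → A ) .], [F → ) A ) .] }  — 2 reduces

I13 contains reduce item [A → S / A .] and shift item [A → A . )] — shift-reduce conflict.
I16 contains reduce item [A → A ) .] and shift items [F → . ) A )], [F → . ) f], [F → ) . f], [F → . * A F], [S → . * / F], [S → . f] — shift-reduce conflict.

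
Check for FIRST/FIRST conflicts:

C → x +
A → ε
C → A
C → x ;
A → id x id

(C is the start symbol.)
Yes. C → x '+' / C → x ';' on { 'x' }

A FIRST/FIRST conflict occurs when two productions N → α and N → β for the same non-terminal have FIRST(α) ∩ FIRST(β) ≠ ∅ (with ε ∈ FIRST of a nullable right-hand side, so two nullable alternatives also conflict).

FIRST sets of the non-terminals at (or reachable through a nullable prefix from) the front of some alternative:
  FIRST(A) = { 'id', ε }

Productions for C:
  C → x +: FIRST = { 'x' }
  C → A: FIRST = { 'id', ε }
  C → x ;: FIRST = { 'x' }
Productions for A:
  A → ε: FIRST = { ε }
  A → id x id: FIRST = { 'id' }

Conflict for C: C → x + and C → x ;
  Overlap: { 'x' }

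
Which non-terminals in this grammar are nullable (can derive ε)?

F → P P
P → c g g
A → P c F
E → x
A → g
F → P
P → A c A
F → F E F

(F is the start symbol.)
None

There are no ε-productions, so no non-terminal can derive ε.
No non-terminals are nullable.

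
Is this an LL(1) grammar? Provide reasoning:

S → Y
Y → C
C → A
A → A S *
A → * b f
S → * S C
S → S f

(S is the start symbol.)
No. Predict set conflict for S: { '*' }

A grammar is LL(1) if for each non-terminal N with multiple productions, the predict sets of those productions are pairwise disjoint, where PREDICT(N → α) = (FIRST(α) \ {ε}) ∪ (FOLLOW(N) if α ⇒* ε).

Relevant sets:
  FIRST(Y) = { '*' }
  FIRST(S) = { '*' }
  FIRST(A) = { '*' }

For S:
  PREDICT(S → Y) = { '*' }
  PREDICT(S → '*' S C) = { '*' }
  PREDICT(S → S f) = { '*' }
For A:
  PREDICT(A → A S '*') = { '*' }
  PREDICT(A → '*' b f) = { '*' }
Y, C have a single production, so nothing to check there.

Conflict found: Predict set conflict for S: { '*' }
The grammar is NOT LL(1).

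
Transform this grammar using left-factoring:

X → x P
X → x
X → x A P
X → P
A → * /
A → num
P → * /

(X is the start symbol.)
X → x X'
X' → P
X' → ε
X' → A P
X → P
A → * /
A → num
P → * /

Left-factoring transforms A → αβ₁ | αβ₂ into A → αA' and A' → β₁ | β₂
(α is the longest common prefix among the alternatives). Repeat until
no nonterminal has two alternatives with a common prefix.

Round 1: X has alternatives sharing prefix 'x'. Introduce X': X → x X'
  Add: X' → P
  Add: X' → ε
  Add: X' → A P

No remaining common prefixes — done.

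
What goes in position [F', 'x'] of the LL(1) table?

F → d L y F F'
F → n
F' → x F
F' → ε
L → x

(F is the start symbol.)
To find M[F', 'x'], we find productions for F' where 'x' is in the predict set (PREDICT(N → α) = (FIRST(α) \ {ε}) ∪ (FOLLOW(N) if α ⇒* ε)).

Relevant sets:
  FOLLOW(F') = { $, 'x' }

F' → x F: PREDICT = { 'x' }
  'x' is in predict set, so this production goes in M[F', 'x']
F' → ε: PREDICT = { $, 'x' }
  'x' is in predict set, so this production goes in M[F', 'x']

M[F', 'x'] = F' → x F, F' → ε  (a multiply-defined cell — the grammar is not LL(1))

Answer: F' → x F, F' → ε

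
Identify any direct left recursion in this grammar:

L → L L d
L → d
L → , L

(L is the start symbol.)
Yes, L is left-recursive

Direct left recursion occurs when N → N α for some non-terminal N (the right-hand side begins with the left-hand side itself).

L → L L d: LEFT RECURSIVE (starts with L)
L → d: starts with d
L → , L: starts with ','

The grammar has direct left recursion on: L.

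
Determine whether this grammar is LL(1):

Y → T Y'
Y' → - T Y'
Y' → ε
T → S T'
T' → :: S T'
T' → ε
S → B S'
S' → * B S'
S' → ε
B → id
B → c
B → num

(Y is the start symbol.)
A grammar is LL(1) if for each non-terminal N with multiple productions, the predict sets of those productions are pairwise disjoint, where PREDICT(N → α) = (FIRST(α) \ {ε}) ∪ (FOLLOW(N) if α ⇒* ε).

Relevant sets:
  FOLLOW(Y') = { $ }
  FOLLOW(T') = { $, '-' }
  FOLLOW(S') = { $, '-', '::' }

For Y':
  PREDICT(Y' → '-' T Y') = { '-' }
  PREDICT(Y' → ε) = { $ }
For T':
  PREDICT(T' → :: S T') = { '::' }
  PREDICT(T' → ε) = { $, '-' }
For S':
  PREDICT(S' → '*' B S') = { '*' }
  PREDICT(S' → ε) = { $, '-', '::' }
For B:
  PREDICT(B → id) = { 'id' }
  PREDICT(B → c) = { 'c' }
  PREDICT(B → num) = { 'num' }
Y, T, S have a single production, so nothing to check there.

All predict sets are disjoint. The grammar IS LL(1).

Answer: Yes, the grammar is LL(1).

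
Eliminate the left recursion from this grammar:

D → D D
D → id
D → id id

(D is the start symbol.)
D → id D'
D → id id D'
D' → D D'
D' → ε

D is directly left-recursive. The standard transformation for
  A → A α₁ | ... | A α_m | β₁ | ... | β_n
is
  A  → β₁ A' | ... | β_n A'
  A' → α₁ A' | ... | α_m A' | ε

D → id becomes D → id D'
D → id id becomes D → id id D'
D → D D becomes D' → D D'
Add D' → ε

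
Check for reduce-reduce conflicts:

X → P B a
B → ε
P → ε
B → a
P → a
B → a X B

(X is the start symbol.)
Augment with X' → X and build the canonical LR(0) collection (I0 = CLOSURE({[X' → . X]}), then GOTO on every symbol after a dot until no new states appear). It has 9 states:
  I0: { [P → . a], [P → .], [X → . P B a], [X' → . X] }  — shift, reduce
  I1: { [B → . a X B], [B → . a], [B → .], [X → P . B a] }  — shift, reduce
  I2: { [X' → X .] }  — accept
  I3: { [P → a .] }  — reduce
  I4: { [X → P B . a] }  — shift
  I5: { [B → a . X B], [B → a .], [P → . a], [P → .], [X → . P B a] }  — shift, 2 reduces
  I6: { [B → . a X B], [B → . a], [B → .], [B → a X . B] }  — shift, reduce
  I7: { [B → a X B .] }  — reduce
  I8: { [X → P B a .] }  — reduce

I5 contains complete items [B → a .], [P → .] — reduce-reduce conflict.

Answer: Yes — I5: [B → a .] vs [P → .]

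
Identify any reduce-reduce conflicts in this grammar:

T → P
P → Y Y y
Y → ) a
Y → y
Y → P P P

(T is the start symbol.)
A reduce-reduce conflict occurs when an LR(0) state has two complete items [A → α .] and [B → β .] — both call for a reduction, and with no lookahead the parser cannot choose between them.

Augment with T' → T and build the canonical LR(0) collection (I0 = CLOSURE({[T' → . T]}), then GOTO on every symbol after a dot until no new states appear). It has 12 states:
  I0: { [P → . Y Y y], [T → . P], [T' → . T], [Y → . ) a], [Y → . P P P], [Y → . y] }  — shift
  I1: { [Y → ) . a] }  — shift
  I2: { [P → . Y Y y], [T → P .], [Y → . ) a], [Y → . P P P], [Y → . y], [Y → P . P P] }  — shift, reduce
  I3: { [T' → T .] }  — accept
  I4: { [P → . Y Y y], [P → Y . Y y], [Y → . ) a], [Y → . P P P], [Y → . y] }  — shift
  I5: { [Y → y .] }  — reduce
  I6: { [P → . Y Y y], [Y → . ) a], [Y → . P P P], [Y → . y], [Y → P . P P] }  — shift
  I7: { [P → . Y Y y], [P → Y . Y y], [P → Y Y . y], [Y → . ) a], [Y → . P P P], [Y → . y] }  — shift
  I8: { [P → Y Y y .], [Y → y .] }  — 2 reduces
  I9: { [P → . Y Y y], [Y → . ) a], [Y → . P P P], [Y → . y], [Y → P . P P], [Y → P P . P] }  — shift
  I10: { [P → . Y Y y], [Y → . ) a], [Y → . P P P], [Y → . y], [Y → P . P P], [Y → P P . P], [Y → P P P .] }  — shift, reduce
  I11: { [Y → ) a .] }  — reduce

I8 contains complete items [P → Y Y y .], [Y → y .] — reduce-reduce conflict.

Answer: Yes — I8: [P → Y Y y .] vs [Y → y .]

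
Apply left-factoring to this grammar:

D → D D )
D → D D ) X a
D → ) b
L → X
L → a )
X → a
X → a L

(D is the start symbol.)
D → D D ) D'
D' → ε
D' → X a
D → ) b
L → X
L → a )
X → a X'
X' → ε
X' → L

Left-factoring transforms A → αβ₁ | αβ₂ into A → αA' and A' → β₁ | β₂
(α is the longest common prefix among the alternatives). Repeat until
no nonterminal has two alternatives with a common prefix.

Round 1: D has alternatives sharing prefix 'D D )'. Introduce D': D → D D ) D'
  Add: D' → ε
  Add: D' → X a

Round 2: X has alternatives sharing prefix 'a'. Introduce X': X → a X'
  Add: X' → ε
  Add: X' → L

No remaining common prefixes — done.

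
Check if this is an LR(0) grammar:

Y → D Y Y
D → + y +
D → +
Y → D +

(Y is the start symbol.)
No. Shift-reduce conflict between [D → + .] and [D → + . y +]

Augment with Y' → Y and build the canonical LR(0) collection (I0 = CLOSURE({[Y' → . Y]}), then GOTO on every symbol after a dot until no new states appear). It has 9 states:
  I0: { [D → . + y +], [D → . +], [Y → . D +], [Y → . D Y Y], [Y' → . Y] }  — shift
  I1: { [D → + . y +], [D → + .] }  — shift, reduce
  I2: { [D → . + y +], [D → . +], [Y → . D +], [Y → . D Y Y], [Y → D . +], [Y → D . Y Y] }  — shift
  I3: { [Y' → Y .] }  — accept
  I4: { [D → + . y +], [D → + .], [Y → D + .] }  — shift, 2 reduces
  I5: { [D → . + y +], [D → . +], [Y → . D +], [Y → . D Y Y], [Y → D Y . Y] }  — shift
  I6: { [Y → D Y Y .] }  — reduce
  I7: { [D → + y . +] }  — shift
  I8: { [D → + y + .] }  — reduce

Conflict in state I1:
  Shift-reduce conflict between [D → + .] and [D → + . y +]
So the grammar is NOT LR(0).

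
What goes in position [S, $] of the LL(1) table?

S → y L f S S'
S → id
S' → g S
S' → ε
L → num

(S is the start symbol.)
To find M[S, $], we find productions for S where $ is in the predict set (PREDICT(N → α) = (FIRST(α) \ {ε}) ∪ (FOLLOW(N) if α ⇒* ε)).

S → y L f S S': PREDICT = { 'y' }
S → id: PREDICT = { 'id' }

M[S, $] is empty (no production applies)

Answer: Empty (error entry)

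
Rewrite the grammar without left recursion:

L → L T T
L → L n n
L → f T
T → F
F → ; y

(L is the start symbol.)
L → f T L'
L' → T T L'
L' → n n L'
L' → ε
T → F
F → ; y

L is directly left-recursive. The standard transformation for
  A → A α₁ | ... | A α_m | β₁ | ... | β_n
is
  A  → β₁ A' | ... | β_n A'
  A' → α₁ A' | ... | α_m A' | ε

L → f T becomes L → f T L'
L → L T T becomes L' → T T L'
L → L n n becomes L' → n n L'
Add L' → ε

Productions for other non-terminals are unchanged:
  T → F
  F → ; y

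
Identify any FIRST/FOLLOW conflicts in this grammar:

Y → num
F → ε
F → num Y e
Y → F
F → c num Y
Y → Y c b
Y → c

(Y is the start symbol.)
Yes. Y → Y c b with FOLLOW(Y) on { 'c' }; Y → c with FOLLOW(Y) on { 'c' }; F → c num Y with FOLLOW(F) on { 'c' }

Nullable non-terminals: F, Y.
FIRST sets used below: FIRST(F) = { 'c', 'num', ε }, FIRST(Y) = { 'c', 'num', ε }

F: nullable alternative(s) F → ε; FOLLOW(F) = { $, 'c', 'e' }
  F → ε: FIRST \ {ε} = { } — this is the only nullable alternative, skip
  F → num Y e: FIRST \ {ε} = { 'num' } — disjoint from FOLLOW(F)
  F → c num Y: FIRST \ {ε} = { 'c' } — overlaps FOLLOW(F) on { 'c' }: CONFLICT

Y: nullable alternative(s) Y → F; FOLLOW(Y) = { $, 'c', 'e' }
  Y → num: FIRST \ {ε} = { 'num' } — disjoint from FOLLOW(Y)
  Y → F: FIRST \ {ε} = { 'c', 'num' } — this is the only nullable alternative, skip
  Y → Y c b: FIRST \ {ε} = { 'c', 'num' } — overlaps FOLLOW(Y) on { 'c' }: CONFLICT
  Y → c: FIRST \ {ε} = { 'c' } — overlaps FOLLOW(Y) on { 'c' }: CONFLICT

So the grammar has 3 FIRST/FOLLOW conflicts (marked CONFLICT above).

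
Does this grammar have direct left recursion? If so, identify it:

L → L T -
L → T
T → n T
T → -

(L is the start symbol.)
Yes, L is left-recursive

Direct left recursion occurs when N → N α for some non-terminal N (the right-hand side begins with the left-hand side itself).

L → L T -: LEFT RECURSIVE (starts with L)
L → T: starts with T
T → n T: starts with n
T → -: starts with '-'

The grammar has direct left recursion on: L.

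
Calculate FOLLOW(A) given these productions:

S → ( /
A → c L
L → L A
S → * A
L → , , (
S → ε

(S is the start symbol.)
In L → L A: A is at the end, add FOLLOW(L)
In S → * A: A is at the end, add FOLLOW(S)

The FOLLOW sets referred to above (computed the same way, to a fixed point):
  FOLLOW(L) = { $, 'c' }
  FOLLOW(S) = { $ }

Taking the union: FOLLOW(A) = { $, 'c' }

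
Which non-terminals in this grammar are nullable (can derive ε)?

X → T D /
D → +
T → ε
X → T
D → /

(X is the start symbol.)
{ 'T', 'X' }

A non-terminal is nullable if it can derive ε (the empty string): either it has an ε-production, or it has a production whose right-hand side consists entirely of nullable non-terminals.

ε-productions: T → ε
So T is immediately nullable.
X → T: every symbol on the right is nullable, so X is nullable too.
No further non-terminal can be added: every production for the remaining non-terminals contains a terminal or a non-nullable non-terminal.
Nullable = { 'T', 'X' }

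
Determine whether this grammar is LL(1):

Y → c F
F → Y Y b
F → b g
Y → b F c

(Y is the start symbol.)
No. Predict set conflict for F: { 'b' }

A grammar is LL(1) if for each non-terminal N with multiple productions, the predict sets of those productions are pairwise disjoint, where PREDICT(N → α) = (FIRST(α) \ {ε}) ∪ (FOLLOW(N) if α ⇒* ε).

Relevant sets:
  FIRST(Y) = { 'b', 'c' }

For Y:
  PREDICT(Y → c F) = { 'c' }
  PREDICT(Y → b F c) = { 'b' }
For F:
  PREDICT(F → Y Y b) = { 'b', 'c' }
  PREDICT(F → b g) = { 'b' }

Conflict found: Predict set conflict for F: { 'b' }
The grammar is NOT LL(1).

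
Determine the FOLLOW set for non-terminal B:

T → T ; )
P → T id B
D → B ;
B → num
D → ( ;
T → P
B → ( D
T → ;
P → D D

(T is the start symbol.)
In P → T id B: B is at the end, add FOLLOW(P)
In D → B ;: B is followed by ';', add FIRST(';') \ {ε} = { ';' }

The FOLLOW sets referred to above (computed the same way, to a fixed point):
  FOLLOW(P) = { $, ';', 'id' }

Taking the union: FOLLOW(B) = { $, ';', 'id' }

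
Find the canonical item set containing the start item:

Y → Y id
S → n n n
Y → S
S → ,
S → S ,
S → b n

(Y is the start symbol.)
{ [S → . ,], [S → . S ,], [S → . b n], [S → . n n n], [Y → . S], [Y → . Y id], [Y' → . Y] }

First, augment the grammar with Y' → Y
I₀ = CLOSURE({ [Y' → . Y] }):
  [Y' → . Y] has the dot before Y: add [Y → . Y id], [Y → . S]
  [Y → . S] has the dot before S: add [S → . n n n], [S → . ,], [S → . S ,], [S → . b n]
No further items can be added.

I₀ = { [S → . ,], [S → . S ,], [S → . b n], [S → . n n n], [Y → . S], [Y → . Y id], [Y' → . Y] }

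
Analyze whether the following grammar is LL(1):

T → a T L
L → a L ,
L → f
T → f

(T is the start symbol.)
For T:
  PREDICT(T → a T L) = { 'a' }
  PREDICT(T → f) = { 'f' }
For L:
  PREDICT(L → a L ',') = { 'a' }
  PREDICT(L → f) = { 'f' }

All predict sets are disjoint. The grammar IS LL(1).

Answer: Yes, the grammar is LL(1).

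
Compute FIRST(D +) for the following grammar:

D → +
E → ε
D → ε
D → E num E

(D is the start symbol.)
{ '+', 'num' }

FIRST sets of the non-terminals involved (from the grammar, by fixed-point iteration):
  FIRST(D) = { '+', 'num', ε }

To compute FIRST(D +), process the symbols left to right:
Symbol D is a non-terminal. Add FIRST(D) \ {ε} = { '+', 'num' }
D is nullable (ε ∈ FIRST(D)), continue to the next symbol.
Symbol + is a terminal. Add '+' and stop.
FIRST(D +) = { '+', 'num' }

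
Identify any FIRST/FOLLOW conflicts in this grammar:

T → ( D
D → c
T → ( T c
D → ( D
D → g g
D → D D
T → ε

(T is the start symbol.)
A FIRST/FOLLOW conflict occurs when a non-terminal N has a nullable alternative N → β (β ⇒* ε) and another alternative N → α with FIRST(α) ∩ FOLLOW(N) ≠ ∅: on such a lookahead the parser cannot decide between expanding α and letting N vanish via β.

Nullable non-terminals: T.

T: nullable alternative(s) T → ε; FOLLOW(T) = { $, 'c' }
  T → ( D: FIRST \ {ε} = { '(' } — disjoint from FOLLOW(T)
  T → ( T c: FIRST \ {ε} = { '(' } — disjoint from FOLLOW(T)
  T → ε: FIRST \ {ε} = { } — this is the only nullable alternative, skip

D has no nullable alternative, so no FIRST/FOLLOW check is needed there.

No FIRST/FOLLOW conflicts found.

Answer: No FIRST/FOLLOW conflicts.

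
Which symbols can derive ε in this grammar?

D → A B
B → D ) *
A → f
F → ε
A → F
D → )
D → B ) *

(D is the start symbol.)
{ 'A', 'F' }

ε-productions: F → ε
So F is immediately nullable.
A → F: every symbol on the right is nullable, so A is nullable too.
No further non-terminal can be added: every production for the remaining non-terminals contains a terminal or a non-nullable non-terminal.
Nullable = { 'A', 'F' }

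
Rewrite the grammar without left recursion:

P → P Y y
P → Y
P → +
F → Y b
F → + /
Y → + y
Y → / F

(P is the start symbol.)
P → Y P'
P → + P'
P' → Y y P'
P' → ε
F → Y b
F → + /
Y → + y
Y → / F

P is directly left-recursive. The standard transformation for
  A → A α₁ | ... | A α_m | β₁ | ... | β_n
is
  A  → β₁ A' | ... | β_n A'
  A' → α₁ A' | ... | α_m A' | ε

P → Y becomes P → Y P'
P → + becomes P → + P'
P → P Y y becomes P' → Y y P'
Add P' → ε

Productions for other non-terminals are unchanged:
  F → Y b
  F → + /
  Y → + y
  Y → / F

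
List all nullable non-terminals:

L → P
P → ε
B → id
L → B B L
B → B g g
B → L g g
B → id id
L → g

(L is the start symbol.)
{ 'L', 'P' }

ε-productions: P → ε
So P is immediately nullable.
L → P: every symbol on the right is nullable, so L is nullable too.
No further non-terminal can be added: every production for the remaining non-terminals contains a terminal or a non-nullable non-terminal.
Nullable = { 'L', 'P' }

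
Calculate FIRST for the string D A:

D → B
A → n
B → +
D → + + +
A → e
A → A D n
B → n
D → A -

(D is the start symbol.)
FIRST sets of the non-terminals involved (from the grammar, by fixed-point iteration):
  FIRST(D) = { '+', 'e', 'n' }

To compute FIRST(D A), process the symbols left to right:
Symbol D is a non-terminal. Add FIRST(D) \ {ε} = { '+', 'e', 'n' }
D is not nullable (ε ∉ FIRST(D)), so stop here.
FIRST(D A) = { '+', 'e', 'n' }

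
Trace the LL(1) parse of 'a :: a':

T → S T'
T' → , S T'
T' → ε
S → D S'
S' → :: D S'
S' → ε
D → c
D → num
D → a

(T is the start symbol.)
Stack is shown with the top on the left.

Stack         Input     Action
------------------------------
T $           a :: a $  output T → S T'
S T' $        a :: a $  output S → D S'
D S' T' $     a :: a $  output D → a
a S' T' $     a :: a $  match 'a'
S' T' $       :: a $    output S' → :: D S'
:: D S' T' $  :: a $    match '::'
D S' T' $     a $       output D → a
a S' T' $     a $       match 'a'
S' T' $       $         output S' → ε
T' $          $         output T' → ε
$             $         accept

The string is accepted.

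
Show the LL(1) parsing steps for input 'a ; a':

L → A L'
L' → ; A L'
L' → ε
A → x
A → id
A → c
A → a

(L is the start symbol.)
Stack is shown with the top on the left.

Stack     Input    Action
-------------------------
L $       a ; a $  output L → A L'
A L' $    a ; a $  output A → a
a L' $    a ; a $  match 'a'
L' $      ; a $    output L' → ; A L'
; A L' $  ; a $    match ';'
A L' $    a $      output A → a
a L' $    a $      match 'a'
L' $      $        output L' → ε
$         $        accept

The string is accepted.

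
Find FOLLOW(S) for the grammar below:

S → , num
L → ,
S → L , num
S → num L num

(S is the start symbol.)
S is the start symbol, so $ ∈ FOLLOW(S).
S does not occur on any right-hand side.

Taking the union: FOLLOW(S) = { $ }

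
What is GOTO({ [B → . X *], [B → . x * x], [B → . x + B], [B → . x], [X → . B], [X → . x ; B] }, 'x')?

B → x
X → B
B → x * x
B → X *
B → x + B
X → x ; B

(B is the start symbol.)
{ [B → x . * x], [B → x . + B], [B → x .], [X → x . ; B] }

GOTO(I, 'x') = CLOSURE({ [A → αX.β] : [A → α.Xβ] ∈ I, X = 'x' })

Items with dot before 'x', with the dot advanced:
  [B → . x] → [B → x .]
  [B → . x * x] → [B → x . * x]
  [B → . x + B] → [B → x . + B]
  [X → . x ; B] → [X → x . ; B]
Closure adds nothing (no advanced item has the dot before a non-terminal).

GOTO = { [B → x . * x], [B → x . + B], [B → x .], [X → x . ; B] }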